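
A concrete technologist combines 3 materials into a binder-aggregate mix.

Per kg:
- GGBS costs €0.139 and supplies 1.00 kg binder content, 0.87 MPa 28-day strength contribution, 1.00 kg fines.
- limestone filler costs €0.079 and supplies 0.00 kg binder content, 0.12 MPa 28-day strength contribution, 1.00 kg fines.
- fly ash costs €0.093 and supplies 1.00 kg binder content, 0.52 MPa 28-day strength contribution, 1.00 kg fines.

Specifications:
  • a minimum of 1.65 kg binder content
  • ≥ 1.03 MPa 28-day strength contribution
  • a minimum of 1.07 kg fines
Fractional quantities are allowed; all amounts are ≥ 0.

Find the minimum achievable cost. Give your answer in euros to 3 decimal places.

Let x1 = kg of GGBS, x2 = kg of limestone filler, x3 = kg of fly ash.
Minimize 0.139x1 + 0.079x2 + 0.093x3 s.t.:
  1x1 + 1x3 ≥ 1.65   (binder content)
  0.87x1 + 0.12x2 + 0.52x3 ≥ 1.03   (28-day strength contribution)
  1x1 + 1x2 + 1x3 ≥ 1.07   (fines)
  x1, x2, x3 ≥ 0.
The optimal basis is {GGBS, fly ash}; limestone filler drops out. Binding constraints: binder content and 28-day strength contribution.
That vertex is x1 = 0.4914, x3 = 1.159.
Objective = 0.139·0.4914 + 0.093·1.159 = 0.17609.

€0.176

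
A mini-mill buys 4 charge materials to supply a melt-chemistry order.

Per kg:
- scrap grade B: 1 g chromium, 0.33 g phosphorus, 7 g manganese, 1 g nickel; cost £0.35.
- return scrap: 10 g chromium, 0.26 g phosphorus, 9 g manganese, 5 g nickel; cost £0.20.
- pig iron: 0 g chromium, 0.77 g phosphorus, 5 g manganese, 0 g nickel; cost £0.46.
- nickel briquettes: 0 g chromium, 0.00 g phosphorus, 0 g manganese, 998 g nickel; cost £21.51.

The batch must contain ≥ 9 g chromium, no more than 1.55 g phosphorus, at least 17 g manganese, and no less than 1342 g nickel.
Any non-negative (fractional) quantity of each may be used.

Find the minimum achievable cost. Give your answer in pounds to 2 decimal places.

£29.10

This is a linear program. Let x1 = kg of scrap grade B, x2 = kg of return scrap, x3 = kg of pig iron, x4 = kg of nickel briquettes.
Minimise 0.35x1 + 0.2x2 + 0.46x3 + 21.51x4 with:
  1x1 + 10x2 ≥ 9   (chromium)
  0.33x1 + 0.26x2 + 0.77x3 ≤ 1.55   (phosphorus)
  7x1 + 9x2 + 5x3 ≥ 17   (manganese)
  1x1 + 5x2 + 998x4 ≥ 1342   (nickel)
  x1, x2, x3, x4 ≥ 0.
The optimal basis is {return scrap, nickel briquettes}; scrap grade B, pig iron drop out. There the manganese and nickel constraints are tight.
That vertex is x2 = 1.8889, x4 = 1.3352.
Cost = 0.2·1.8889 + 21.51·1.3352 = 29.0979.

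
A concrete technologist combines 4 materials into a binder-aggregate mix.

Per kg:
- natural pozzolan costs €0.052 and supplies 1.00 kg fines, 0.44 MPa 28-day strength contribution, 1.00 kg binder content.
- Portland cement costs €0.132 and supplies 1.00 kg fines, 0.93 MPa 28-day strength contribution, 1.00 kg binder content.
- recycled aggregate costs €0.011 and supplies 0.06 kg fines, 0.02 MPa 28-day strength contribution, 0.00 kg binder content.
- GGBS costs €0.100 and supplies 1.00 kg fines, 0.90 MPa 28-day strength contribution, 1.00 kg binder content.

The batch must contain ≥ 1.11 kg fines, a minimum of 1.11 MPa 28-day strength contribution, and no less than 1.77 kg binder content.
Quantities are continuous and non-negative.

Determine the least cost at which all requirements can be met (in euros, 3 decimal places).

€0.127

Set it up as a linear program. Let x1 = kg of natural pozzolan, x2 = kg of Portland cement, x3 = kg of recycled aggregate, x4 = kg of GGBS.
Minimise 0.052x1 + 0.132x2 + 0.011x3 + 0.1x4 with:
  1x1 + 1x2 + 0.06x3 + 1x4 ≥ 1.11   (fines)
  0.44x1 + 0.93x2 + 0.02x3 + 0.9x4 ≥ 1.11   (28-day strength contribution)
  1x1 + 1x2 + 1x4 ≥ 1.77   (binder content)
  x1, x2, x3, x4 ≥ 0.
The minimum-cost mix takes nothing from Portland cement, recycled aggregate — only natural pozzolan, GGBS. The 28-day strength contribution and binder content requirements are met with equality.
So natural pozzolan = 1.05 kg, GGBS = 0.72 kg.
Cost = 0.052·1.05 + 0.1·0.72 = 0.12660.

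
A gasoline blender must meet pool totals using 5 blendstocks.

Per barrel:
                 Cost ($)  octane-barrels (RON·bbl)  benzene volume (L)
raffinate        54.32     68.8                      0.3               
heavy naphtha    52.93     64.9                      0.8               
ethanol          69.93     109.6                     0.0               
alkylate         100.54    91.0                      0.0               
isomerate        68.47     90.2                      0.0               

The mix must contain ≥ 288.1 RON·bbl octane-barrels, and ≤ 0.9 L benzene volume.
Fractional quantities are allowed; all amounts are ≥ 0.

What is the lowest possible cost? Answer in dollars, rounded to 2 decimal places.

Treat it as an LP. Let x1 = barrels of raffinate, x2 = barrels of heavy naphtha, x3 = barrels of ethanol, x4 = barrels of alkylate, x5 = barrels of isomerate.
Minimise 54.32x1 + 52.93x2 + 69.93x3 + 100.54x4 + 68.47x5 subject to:
  68.8x1 + 64.9x2 + 109.6x3 + 91x4 + 90.2x5 ≥ 288.1   (octane-barrels)
  0.3x1 + 0.8x2 ≤ 0.9   (benzene volume)
  x1, x2, x3, x4, x5 ≥ 0.
The minimum-cost mix takes nothing from raffinate, heavy naphtha, alkylate, isomerate — only ethanol. There the octane-barrels constraint is tight.
Optimal quantities: ethanol = 2.6286 barrels.
Hence cost = 69.93·2.6286 = $183.8180.

$183.82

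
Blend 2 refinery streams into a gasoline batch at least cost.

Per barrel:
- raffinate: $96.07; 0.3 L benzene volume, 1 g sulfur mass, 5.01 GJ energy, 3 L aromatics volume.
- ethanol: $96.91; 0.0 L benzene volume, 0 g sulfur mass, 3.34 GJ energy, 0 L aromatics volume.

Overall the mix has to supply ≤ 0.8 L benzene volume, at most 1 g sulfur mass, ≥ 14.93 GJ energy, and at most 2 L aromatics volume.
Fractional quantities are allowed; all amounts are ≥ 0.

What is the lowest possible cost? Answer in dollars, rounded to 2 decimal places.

$400.33

Let x1 = barrels of raffinate, x2 = barrels of ethanol.
Minimise 96.07x1 + 96.91x2 s.t.:
  0.3x1 ≤ 0.8   (benzene volume)
  1x1 ≤ 1   (sulfur mass)
  5.01x1 + 3.34x2 ≥ 14.93   (energy)
  3x1 ≤ 2   (aromatics volume)
  x1, x2 ≥ 0.
Both inputs are positive at the optimum. The energy and aromatics volume requirements are met with equality.
Solving gives x1 = 0.6667, x2 = 3.47.
Objective = 96.07·0.6667 + 96.91·3.47 = 400.3276.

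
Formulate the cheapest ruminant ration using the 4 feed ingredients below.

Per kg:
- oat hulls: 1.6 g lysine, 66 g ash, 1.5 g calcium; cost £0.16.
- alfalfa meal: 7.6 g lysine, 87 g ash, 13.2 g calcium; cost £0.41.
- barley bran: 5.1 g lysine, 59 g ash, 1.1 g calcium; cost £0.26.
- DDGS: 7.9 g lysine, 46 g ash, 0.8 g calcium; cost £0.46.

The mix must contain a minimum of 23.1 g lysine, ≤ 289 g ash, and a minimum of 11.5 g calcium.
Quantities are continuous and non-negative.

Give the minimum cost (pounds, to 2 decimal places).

Treat it as an LP. Let x1 = kg of oat hulls, x2 = kg of alfalfa meal, x3 = kg of barley bran, x4 = kg of DDGS.
Minimise 0.16x1 + 0.41x2 + 0.26x3 + 0.46x4 s.t.:
  1.6x1 + 7.6x2 + 5.1x3 + 7.9x4 ≥ 23.1   (lysine)
  66x1 + 87x2 + 59x3 + 46x4 ≤ 289   (ash)
  1.5x1 + 13.2x2 + 1.1x3 + 0.8x4 ≥ 11.5   (calcium)
  x1, x2, x3, x4 ≥ 0.
The minimum-cost mix takes nothing from oat hulls, DDGS — only alfalfa meal, barley bran. There the lysine and calcium constraints are tight.
So alfalfa meal = 0.5638 kg, barley bran = 3.689 kg.
Hence cost = 0.41·0.5638 + 0.26·3.689 = £1.1903.

£1.19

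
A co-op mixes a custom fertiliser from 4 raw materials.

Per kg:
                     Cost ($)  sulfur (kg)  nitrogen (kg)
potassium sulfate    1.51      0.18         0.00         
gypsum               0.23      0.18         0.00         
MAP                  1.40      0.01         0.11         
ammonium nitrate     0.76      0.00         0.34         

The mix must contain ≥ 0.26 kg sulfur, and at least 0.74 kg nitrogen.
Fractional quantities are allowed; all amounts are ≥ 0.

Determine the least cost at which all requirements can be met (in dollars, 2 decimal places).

$1.99

This is a linear program. Let x1 = kg of potassium sulfate, x2 = kg of gypsum, x3 = kg of MAP, x4 = kg of ammonium nitrate.
Minimize 1.51x1 + 0.23x2 + 1.4x3 + 0.76x4 s.t.:
  0.18x1 + 0.18x2 + 0.01x3 ≥ 0.26   (sulfur)
  0.11x3 + 0.34x4 ≥ 0.74   (nitrogen)
  x1, x2, x3, x4 ≥ 0.
The cheapest feasible vertex uses only gypsum, ammonium nitrate; potassium sulfate, MAP are not used. There the sulfur and nitrogen constraints are tight.
Solving gives x2 = 1.444, x4 = 2.176.
Cost = 0.23·1.444 + 0.76·2.176 = 1.9859.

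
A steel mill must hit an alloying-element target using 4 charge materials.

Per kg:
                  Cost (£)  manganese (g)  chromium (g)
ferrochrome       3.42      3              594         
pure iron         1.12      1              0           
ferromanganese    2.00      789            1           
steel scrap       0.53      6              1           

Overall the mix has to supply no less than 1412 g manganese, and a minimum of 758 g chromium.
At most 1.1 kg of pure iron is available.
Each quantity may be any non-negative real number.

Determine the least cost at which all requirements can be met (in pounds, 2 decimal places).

Let x1 = kg of ferrochrome, x2 = kg of pure iron, x3 = kg of ferromanganese, x4 = kg of steel scrap.
Minimise 3.42x1 + 1.12x2 + 2x3 + 0.53x4 subject to:
  3x1 + 1x2 + 789x3 + 6x4 ≥ 1412   (manganese)
  594x1 + 1x3 + 1x4 ≥ 758   (chromium)
  x2 ≤ 1.1
  x1, x2, x3, x4 ≥ 0.
At the optimum only ferrochrome, ferromanganese are positive (pure iron, steel scrap = 0). There the manganese and chromium constraints are tight.
Optimal quantities: ferrochrome = 1.273 kg, ferromanganese = 1.785 kg.
Cost = 3.42·1.273 + 2·1.785 = 7.9237.

£7.92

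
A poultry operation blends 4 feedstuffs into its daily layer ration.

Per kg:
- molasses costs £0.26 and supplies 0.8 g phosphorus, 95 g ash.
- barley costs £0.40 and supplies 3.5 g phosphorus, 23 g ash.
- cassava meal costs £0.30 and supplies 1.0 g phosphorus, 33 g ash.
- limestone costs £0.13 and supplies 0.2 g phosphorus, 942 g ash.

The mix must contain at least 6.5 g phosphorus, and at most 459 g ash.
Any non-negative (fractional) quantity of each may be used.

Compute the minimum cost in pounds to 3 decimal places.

£0.743

Let x1 = kg of molasses, x2 = kg of barley, x3 = kg of cassava meal, x4 = kg of limestone.
Minimize 0.26x1 + 0.4x2 + 0.3x3 + 0.13x4 with:
  0.8x1 + 3.5x2 + 1x3 + 0.2x4 ≥ 6.5   (phosphorus)
  95x1 + 23x2 + 33x3 + 942x4 ≤ 459   (ash)
  x1, x2, x3, x4 ≥ 0.
The minimum-cost mix takes nothing from molasses, cassava meal, limestone — only barley. There the phosphorus constraint is tight.
Solving gives x2 = 1.857.
Total cost: 0.4·1.857 = 0.74280.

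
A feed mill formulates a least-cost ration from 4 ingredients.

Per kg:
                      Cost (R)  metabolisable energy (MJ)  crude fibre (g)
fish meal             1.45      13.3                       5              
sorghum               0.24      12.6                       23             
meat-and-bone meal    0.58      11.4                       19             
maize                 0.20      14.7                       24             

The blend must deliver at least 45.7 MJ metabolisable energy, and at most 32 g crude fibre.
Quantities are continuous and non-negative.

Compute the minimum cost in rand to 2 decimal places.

R3.86

Let x1 = kg of fish meal, x2 = kg of sorghum, x3 = kg of meat-and-bone meal, x4 = kg of maize.
Minimize 1.45x1 + 0.24x2 + 0.58x3 + 0.2x4 subject to:
  13.3x1 + 12.6x2 + 11.4x3 + 14.7x4 ≥ 45.7   (metabolisable energy)
  5x1 + 23x2 + 19x3 + 24x4 ≤ 32   (crude fibre)
  x1, x2, x3, x4 ≥ 0.
The optimal basis is {fish meal, maize}; sorghum, meat-and-bone meal drop out. Binding constraints: metabolisable energy and crude fibre.
That vertex is x1 = 2.549, x4 = 0.8022.
Cost = 1.45·2.549 + 0.2·0.8022 = 3.8565.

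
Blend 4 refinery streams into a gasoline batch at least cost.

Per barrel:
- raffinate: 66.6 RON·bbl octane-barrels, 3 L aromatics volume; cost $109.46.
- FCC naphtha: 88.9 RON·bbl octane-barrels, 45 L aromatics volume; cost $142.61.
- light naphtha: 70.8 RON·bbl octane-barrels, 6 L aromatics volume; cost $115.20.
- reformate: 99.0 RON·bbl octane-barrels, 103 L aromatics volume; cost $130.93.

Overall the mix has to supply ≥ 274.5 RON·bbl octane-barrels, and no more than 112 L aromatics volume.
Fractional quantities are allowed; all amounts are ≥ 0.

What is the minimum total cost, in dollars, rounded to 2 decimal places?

$418.36

Treat it as an LP. Let x1 = barrels of raffinate, x2 = barrels of FCC naphtha, x3 = barrels of light naphtha, x4 = barrels of reformate.
min 109.46x1 + 142.61x2 + 115.2x3 + 130.93x4 s.t.:
  66.6x1 + 88.9x2 + 70.8x3 + 99x4 ≥ 274.5   (octane-barrels)
  3x1 + 45x2 + 6x3 + 103x4 ≤ 112   (aromatics volume)
  x1, x2, x3, x4 ≥ 0.
At the optimum only light naphtha, reformate are positive (raffinate, FCC naphtha = 0). The octane-barrels and aromatics volume requirements are met with equality.
So light naphtha = 2.5656 barrels, reformate = 0.93793 barrels.
Hence cost = 115.2·2.5656 + 130.93·0.93793 = $418.3603.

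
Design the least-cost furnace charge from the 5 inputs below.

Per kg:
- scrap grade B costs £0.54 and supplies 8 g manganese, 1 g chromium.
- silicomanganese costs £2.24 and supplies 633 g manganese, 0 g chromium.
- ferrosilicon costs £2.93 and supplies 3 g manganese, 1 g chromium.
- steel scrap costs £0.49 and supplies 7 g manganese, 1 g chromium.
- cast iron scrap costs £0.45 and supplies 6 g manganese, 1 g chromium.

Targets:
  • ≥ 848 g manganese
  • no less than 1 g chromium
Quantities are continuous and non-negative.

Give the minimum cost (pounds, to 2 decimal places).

£3.43

Treat it as an LP. Let x1 = kg of scrap grade B, x2 = kg of silicomanganese, x3 = kg of ferrosilicon, x4 = kg of steel scrap, x5 = kg of cast iron scrap.
Minimize 0.54x1 + 2.24x2 + 2.93x3 + 0.49x4 + 0.45x5 s.t.:
  8x1 + 633x2 + 3x3 + 7x4 + 6x5 ≥ 848   (manganese)
  1x1 + 1x3 + 1x4 + 1x5 ≥ 1   (chromium)
  x1, x2, x3, x4, x5 ≥ 0.
The minimum-cost mix takes nothing from scrap grade B, ferrosilicon, steel scrap — only silicomanganese, cast iron scrap. There the manganese and chromium constraints are tight.
So silicomanganese = 1.33 kg, cast iron scrap = 1 kg.
Cost = 2.24·1.33 + 0.45·1 = 3.4292.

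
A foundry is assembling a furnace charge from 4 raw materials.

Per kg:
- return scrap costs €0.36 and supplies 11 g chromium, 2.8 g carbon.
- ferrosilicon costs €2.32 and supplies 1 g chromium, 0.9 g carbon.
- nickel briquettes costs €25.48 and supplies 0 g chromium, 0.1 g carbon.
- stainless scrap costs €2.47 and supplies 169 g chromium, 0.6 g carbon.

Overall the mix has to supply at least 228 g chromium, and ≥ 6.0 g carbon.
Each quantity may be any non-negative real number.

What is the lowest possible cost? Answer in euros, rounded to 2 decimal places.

Let x1 = kg of return scrap, x2 = kg of ferrosilicon, x3 = kg of nickel briquettes, x4 = kg of stainless scrap.
min 0.36x1 + 2.32x2 + 25.48x3 + 2.47x4 with:
  11x1 + 1x2 + 169x4 ≥ 228   (chromium)
  2.8x1 + 0.9x2 + 0.1x3 + 0.6x4 ≥ 6   (carbon)
  x1, x2, x3, x4 ≥ 0.
The optimal basis is {return scrap, stainless scrap}; ferrosilicon, nickel briquettes drop out. Binding constraints: chromium and carbon.
So return scrap = 1.88 kg, stainless scrap = 1.227 kg.
Cost = 0.36·1.88 + 2.47·1.227 = 3.7075.

€3.71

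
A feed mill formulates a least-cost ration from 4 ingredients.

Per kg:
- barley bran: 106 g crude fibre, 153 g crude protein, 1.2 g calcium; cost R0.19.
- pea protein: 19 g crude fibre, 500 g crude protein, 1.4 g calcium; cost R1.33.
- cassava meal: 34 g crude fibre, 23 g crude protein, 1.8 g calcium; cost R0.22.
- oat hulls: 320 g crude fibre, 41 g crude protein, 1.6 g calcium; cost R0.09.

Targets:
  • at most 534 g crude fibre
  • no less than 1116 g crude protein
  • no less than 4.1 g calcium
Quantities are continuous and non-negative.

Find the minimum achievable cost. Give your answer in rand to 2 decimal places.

Treat it as an LP. Let x1 = kg of barley bran, x2 = kg of pea protein, x3 = kg of cassava meal, x4 = kg of oat hulls.
Minimize 0.19x1 + 1.33x2 + 0.22x3 + 0.09x4 subject to:
  106x1 + 19x2 + 34x3 + 320x4 ≤ 534   (crude fibre)
  153x1 + 500x2 + 23x3 + 41x4 ≥ 1116   (crude protein)
  1.2x1 + 1.4x2 + 1.8x3 + 1.6x4 ≥ 4.1   (calcium)
  x1, x2, x3, x4 ≥ 0.
The minimum-cost mix takes nothing from cassava meal, oat hulls — only barley bran, pea protein. Binding constraints: crude fibre and crude protein.
That vertex is x1 = 4.907, x2 = 0.7305.
Objective = 0.19·4.907 + 1.33·0.7305 = 1.9039.

R1.90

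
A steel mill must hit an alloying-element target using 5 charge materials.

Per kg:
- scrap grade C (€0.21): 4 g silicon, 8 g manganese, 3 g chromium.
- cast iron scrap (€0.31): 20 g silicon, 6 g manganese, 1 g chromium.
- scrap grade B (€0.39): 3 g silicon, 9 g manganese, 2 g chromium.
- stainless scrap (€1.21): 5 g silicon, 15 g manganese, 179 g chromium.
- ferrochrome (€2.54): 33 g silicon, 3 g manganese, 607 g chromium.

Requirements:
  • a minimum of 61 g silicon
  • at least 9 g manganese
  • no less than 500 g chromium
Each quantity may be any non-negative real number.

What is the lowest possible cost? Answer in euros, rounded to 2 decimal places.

Set it up as a linear program. Let x1 = kg of scrap grade C, x2 = kg of cast iron scrap, x3 = kg of scrap grade B, x4 = kg of stainless scrap, x5 = kg of ferrochrome.
min 0.21x1 + 0.31x2 + 0.39x3 + 1.21x4 + 2.54x5 subject to:
  4x1 + 20x2 + 3x3 + 5x4 + 33x5 ≥ 61   (silicon)
  8x1 + 6x2 + 9x3 + 15x4 + 3x5 ≥ 9   (manganese)
  3x1 + 1x2 + 2x3 + 179x4 + 607x5 ≥ 500   (chromium)
  x1, x2, x3, x4, x5 ≥ 0.
The cheapest feasible vertex uses only cast iron scrap, ferrochrome; scrap grade C, scrap grade B, stainless scrap are not used. There the silicon and chromium constraints are tight.
Optimal quantities: cast iron scrap = 1.695 kg, ferrochrome = 0.8209 kg.
Total cost: 0.31·1.695 + 2.54·0.8209 = 2.6105.

€2.61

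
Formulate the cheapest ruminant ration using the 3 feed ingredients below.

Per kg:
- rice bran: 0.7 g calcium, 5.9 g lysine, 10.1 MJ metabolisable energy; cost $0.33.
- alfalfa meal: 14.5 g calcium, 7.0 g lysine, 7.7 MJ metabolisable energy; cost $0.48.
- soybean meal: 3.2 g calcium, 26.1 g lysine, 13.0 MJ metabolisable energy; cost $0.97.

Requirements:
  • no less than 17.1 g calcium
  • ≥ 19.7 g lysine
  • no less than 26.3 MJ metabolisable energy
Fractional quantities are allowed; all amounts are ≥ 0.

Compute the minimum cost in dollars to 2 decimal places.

Set it up as a linear program. Let x1 = kg of rice bran, x2 = kg of alfalfa meal, x3 = kg of soybean meal.
Minimise 0.33x1 + 0.48x2 + 0.97x3 s.t.:
  0.7x1 + 14.5x2 + 3.2x3 ≥ 17.1   (calcium)
  5.9x1 + 7x2 + 26.1x3 ≥ 19.7   (lysine)
  10.1x1 + 7.7x2 + 13x3 ≥ 26.3   (metabolisable energy)
  x1, x2, x3 ≥ 0.
The optimal mix uses every input. There the calcium, lysine, metabolisable energy constraints are tight.
Solving gives x1 = 1.667, x2 = 1.079, x3 = 0.08842.
Total cost: 0.33·1.667 + 0.48·1.079 + 0.97·0.08842 = 1.1538.

$1.15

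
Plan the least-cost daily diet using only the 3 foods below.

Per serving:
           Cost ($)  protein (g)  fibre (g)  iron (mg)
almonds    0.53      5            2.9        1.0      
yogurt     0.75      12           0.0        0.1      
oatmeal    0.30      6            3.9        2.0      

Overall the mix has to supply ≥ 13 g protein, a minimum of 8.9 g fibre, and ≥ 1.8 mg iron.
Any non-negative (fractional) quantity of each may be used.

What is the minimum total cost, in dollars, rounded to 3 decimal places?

Let x1 = servings of almonds, x2 = servings of yogurt, x3 = servings of oatmeal.
Minimise 0.53x1 + 0.75x2 + 0.3x3 s.t.:
  5x1 + 12x2 + 6x3 ≥ 13   (protein)
  2.9x1 + 3.9x3 ≥ 8.9   (fibre)
  1x1 + 0.1x2 + 2x3 ≥ 1.8   (iron)
  x1, x2, x3 ≥ 0.
The minimum-cost mix takes nothing from almonds, yogurt — only oatmeal. The fibre requirement is met with equality.
Solving gives x3 = 2.282.
Cost = 0.3·2.282 = 0.68460.

$0.685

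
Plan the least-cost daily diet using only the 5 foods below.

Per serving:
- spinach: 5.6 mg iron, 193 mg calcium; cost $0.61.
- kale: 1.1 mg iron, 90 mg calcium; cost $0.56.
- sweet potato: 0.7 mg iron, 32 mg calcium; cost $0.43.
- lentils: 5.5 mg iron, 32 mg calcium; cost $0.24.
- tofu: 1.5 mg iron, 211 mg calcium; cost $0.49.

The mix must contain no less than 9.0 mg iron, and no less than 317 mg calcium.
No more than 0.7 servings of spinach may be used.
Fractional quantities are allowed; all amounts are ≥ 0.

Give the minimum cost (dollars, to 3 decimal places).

$0.948

Treat it as an LP. Let x1 = servings of spinach, x2 = servings of kale, x3 = servings of sweet potato, x4 = servings of lentils, x5 = servings of tofu.
min 0.61x1 + 0.56x2 + 0.43x3 + 0.24x4 + 0.49x5 subject to:
  5.6x1 + 1.1x2 + 0.7x3 + 5.5x4 + 1.5x5 ≥ 9   (iron)
  193x1 + 90x2 + 32x3 + 32x4 + 211x5 ≥ 317   (calcium)
  x1 ≤ 0.7
  x1, x2, x3, x4, x5 ≥ 0.
At the optimum only lentils, tofu are positive (spinach, kale, sweet potato = 0). Binding constraints: iron and calcium.
That vertex is x4 = 1.28, x5 = 1.308.
Total cost: 0.24·1.28 + 0.49·1.308 = 0.94812.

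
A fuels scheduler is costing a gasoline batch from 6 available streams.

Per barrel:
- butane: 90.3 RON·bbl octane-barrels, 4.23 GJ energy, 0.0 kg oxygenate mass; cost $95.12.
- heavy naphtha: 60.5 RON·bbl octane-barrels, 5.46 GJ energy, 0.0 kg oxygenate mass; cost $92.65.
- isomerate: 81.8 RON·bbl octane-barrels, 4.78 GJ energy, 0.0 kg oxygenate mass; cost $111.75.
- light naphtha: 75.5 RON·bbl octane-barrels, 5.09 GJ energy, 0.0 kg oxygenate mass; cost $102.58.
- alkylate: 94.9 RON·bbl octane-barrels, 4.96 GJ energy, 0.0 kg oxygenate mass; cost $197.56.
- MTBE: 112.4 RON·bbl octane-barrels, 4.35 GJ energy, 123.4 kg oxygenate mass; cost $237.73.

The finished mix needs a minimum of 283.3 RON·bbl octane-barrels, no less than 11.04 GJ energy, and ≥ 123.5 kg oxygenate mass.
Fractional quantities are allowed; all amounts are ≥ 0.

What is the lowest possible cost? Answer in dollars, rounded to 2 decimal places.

This is a linear program. Let x1 = barrels of butane, x2 = barrels of heavy naphtha, x3 = barrels of isomerate, x4 = barrels of light naphtha, x5 = barrels of alkylate, x6 = barrels of MTBE.
Minimize 95.12x1 + 92.65x2 + 111.75x3 + 102.58x4 + 197.56x5 + 237.73x6 with:
  90.3x1 + 60.5x2 + 81.8x3 + 75.5x4 + 94.9x5 + 112.4x6 ≥ 283.3   (octane-barrels)
  4.23x1 + 5.46x2 + 4.78x3 + 5.09x4 + 4.96x5 + 4.35x6 ≥ 11.04   (energy)
  123.4x6 ≥ 123.5   (oxygenate mass)
  x1, x2, x3, x4, x5, x6 ≥ 0.
The minimum-cost mix takes nothing from heavy naphtha, isomerate, light naphtha, alkylate — only butane, MTBE. Binding constraints: octane-barrels and oxygenate mass.
Solving gives x1 = 1.8916, x6 = 1.0008.
Total cost: 95.12·1.8916 + 237.73·1.0008 = 417.8492.

$417.85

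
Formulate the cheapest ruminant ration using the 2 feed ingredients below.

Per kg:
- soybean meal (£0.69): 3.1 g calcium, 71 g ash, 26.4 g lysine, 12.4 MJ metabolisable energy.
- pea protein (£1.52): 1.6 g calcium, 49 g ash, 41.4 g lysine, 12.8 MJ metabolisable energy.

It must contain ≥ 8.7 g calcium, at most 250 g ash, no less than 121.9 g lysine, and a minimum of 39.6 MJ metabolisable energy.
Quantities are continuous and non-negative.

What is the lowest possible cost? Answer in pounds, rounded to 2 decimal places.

£3.73

Set it up as a linear program. Let x1 = kg of soybean meal, x2 = kg of pea protein.
Minimise 0.69x1 + 1.52x2 with:
  3.1x1 + 1.6x2 ≥ 8.7   (calcium)
  71x1 + 49x2 ≤ 250   (ash)
  26.4x1 + 41.4x2 ≥ 121.9   (lysine)
  12.4x1 + 12.8x2 ≥ 39.6   (metabolisable energy)
  x1, x2 ≥ 0.
Both inputs are positive at the optimum. Binding constraints: ash and lysine.
That vertex is x1 = 2.659, x2 = 1.249.
Total cost: 0.69·2.659 + 1.52·1.249 = 3.7332.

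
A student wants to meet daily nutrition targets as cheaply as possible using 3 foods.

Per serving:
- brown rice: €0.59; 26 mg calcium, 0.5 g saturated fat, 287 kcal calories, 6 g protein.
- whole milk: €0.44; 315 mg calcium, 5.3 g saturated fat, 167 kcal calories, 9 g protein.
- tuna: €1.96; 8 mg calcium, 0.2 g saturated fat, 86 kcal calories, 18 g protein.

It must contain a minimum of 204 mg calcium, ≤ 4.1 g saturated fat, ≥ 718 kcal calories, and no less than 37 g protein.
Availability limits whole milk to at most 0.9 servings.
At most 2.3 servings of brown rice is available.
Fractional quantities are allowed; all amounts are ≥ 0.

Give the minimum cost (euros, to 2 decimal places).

This is a linear program. Let x1 = servings of brown rice, x2 = servings of whole milk, x3 = servings of tuna.
Minimise 0.59x1 + 0.44x2 + 1.96x3 with:
  26x1 + 315x2 + 8x3 ≥ 204   (calcium)
  0.5x1 + 5.3x2 + 0.2x3 ≤ 4.1   (saturated fat)
  287x1 + 167x2 + 86x3 ≥ 718   (calories)
  6x1 + 9x2 + 18x3 ≥ 37   (protein)
  x2 ≤ 0.9
  x1 ≤ 2.3
  x1, x2, x3 ≥ 0.
All 3 inputs are positive at the optimum. The saturated fat, protein, the brown rice cap requirements are met with equality.
That vertex is x1 = 2.3, x2 = 0.5177, x3 = 1.03.
Cost = 0.59·2.3 + 0.44·0.5177 + 1.96·1.03 = 3.6036.

€3.60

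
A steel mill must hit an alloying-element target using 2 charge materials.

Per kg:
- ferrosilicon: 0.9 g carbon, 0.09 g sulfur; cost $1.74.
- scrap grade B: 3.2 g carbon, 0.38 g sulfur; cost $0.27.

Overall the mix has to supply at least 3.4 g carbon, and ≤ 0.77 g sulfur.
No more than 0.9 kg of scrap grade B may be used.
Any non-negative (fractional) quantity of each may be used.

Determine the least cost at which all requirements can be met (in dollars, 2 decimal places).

$1.25

This is a linear program. Let x1 = kg of ferrosilicon, x2 = kg of scrap grade B.
min 1.74x1 + 0.27x2 subject to:
  0.9x1 + 3.2x2 ≥ 3.4   (carbon)
  0.09x1 + 0.38x2 ≤ 0.77   (sulfur)
  x2 ≤ 0.9
  x1, x2 ≥ 0.
Both inputs are positive at the optimum. The carbon and the scrap grade B cap requirements are met with equality.
Solving gives x1 = 0.5778, x2 = 0.9.
Hence cost = 1.74·0.5778 + 0.27·0.9 = $1.2484.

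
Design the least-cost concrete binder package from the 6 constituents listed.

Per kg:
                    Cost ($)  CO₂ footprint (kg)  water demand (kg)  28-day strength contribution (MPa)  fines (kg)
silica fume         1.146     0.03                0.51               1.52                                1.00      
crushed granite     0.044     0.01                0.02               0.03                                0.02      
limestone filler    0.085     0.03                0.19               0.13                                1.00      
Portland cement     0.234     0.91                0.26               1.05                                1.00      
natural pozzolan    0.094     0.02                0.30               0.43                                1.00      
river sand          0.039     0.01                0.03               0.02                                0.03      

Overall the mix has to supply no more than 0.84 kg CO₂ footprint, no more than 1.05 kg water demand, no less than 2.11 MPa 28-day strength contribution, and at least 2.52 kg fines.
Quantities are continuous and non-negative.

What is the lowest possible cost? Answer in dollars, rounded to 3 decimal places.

$0.486

Let x1 = kg of silica fume, x2 = kg of crushed granite, x3 = kg of limestone filler, x4 = kg of Portland cement, x5 = kg of natural pozzolan, x6 = kg of river sand.
Minimize 1.146x1 + 0.044x2 + 0.085x3 + 0.234x4 + 0.094x5 + 0.039x6 s.t.:
  0.03x1 + 0.01x2 + 0.03x3 + 0.91x4 + 0.02x5 + 0.01x6 ≤ 0.84   (CO₂ footprint)
  0.51x1 + 0.02x2 + 0.19x3 + 0.26x4 + 0.3x5 + 0.03x6 ≤ 1.05   (water demand)
  1.52x1 + 0.03x2 + 0.13x3 + 1.05x4 + 0.43x5 + 0.02x6 ≥ 2.11   (28-day strength contribution)
  1x1 + 0.02x2 + 1x3 + 1x4 + 1x5 + 0.03x6 ≥ 2.52   (fines)
  x1, x2, x3, x4, x5, x6 ≥ 0.
The cheapest feasible vertex uses only silica fume, Portland cement, natural pozzolan; crushed granite, limestone filler, river sand are not used. Binding constraints: CO₂ footprint, water demand, 28-day strength contribution.
Optimal quantities: silica fume = 0.02619 kg, Portland cement = 0.8627 kg, natural pozzolan = 2.708 kg.
Cost = 1.146·0.02619 + 0.234·0.8627 + 0.094·2.708 = 0.48644.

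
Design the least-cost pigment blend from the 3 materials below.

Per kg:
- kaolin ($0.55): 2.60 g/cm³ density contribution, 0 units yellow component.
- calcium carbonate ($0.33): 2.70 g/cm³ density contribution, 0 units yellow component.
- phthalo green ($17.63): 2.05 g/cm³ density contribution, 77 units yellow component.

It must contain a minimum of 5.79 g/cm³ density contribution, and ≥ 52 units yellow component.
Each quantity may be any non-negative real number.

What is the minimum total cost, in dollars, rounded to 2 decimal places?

$12.44

Treat it as an LP. Let x1 = kg of kaolin, x2 = kg of calcium carbonate, x3 = kg of phthalo green.
Minimize 0.55x1 + 0.33x2 + 17.63x3 subject to:
  2.6x1 + 2.7x2 + 2.05x3 ≥ 5.79   (density contribution)
  77x3 ≥ 52   (yellow component)
  x1, x2, x3 ≥ 0.
The minimum-cost mix takes nothing from kaolin — only calcium carbonate, phthalo green. There the density contribution and yellow component constraints are tight.
So calcium carbonate = 1.632 kg, phthalo green = 0.6753 kg.
Cost = 0.33·1.632 + 17.63·0.6753 = 12.4441.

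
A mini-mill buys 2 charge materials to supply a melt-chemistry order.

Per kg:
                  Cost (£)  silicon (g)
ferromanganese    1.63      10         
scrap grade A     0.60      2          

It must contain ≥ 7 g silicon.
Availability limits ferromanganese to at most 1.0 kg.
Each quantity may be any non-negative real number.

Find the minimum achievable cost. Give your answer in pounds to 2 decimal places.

£1.14

Set it up as a linear program. Let x1 = kg of ferromanganese, x2 = kg of scrap grade A.
Minimise 1.63x1 + 0.6x2 subject to:
  10x1 + 2x2 ≥ 7   (silicon)
  x1 ≤ 1
  x1, x2 ≥ 0.
At the optimum only ferromanganese is positive (scrap grade A = 0). The silicon requirement is met with equality.
Solving gives x1 = 0.7.
Cost = 1.63·0.7 = 1.1410.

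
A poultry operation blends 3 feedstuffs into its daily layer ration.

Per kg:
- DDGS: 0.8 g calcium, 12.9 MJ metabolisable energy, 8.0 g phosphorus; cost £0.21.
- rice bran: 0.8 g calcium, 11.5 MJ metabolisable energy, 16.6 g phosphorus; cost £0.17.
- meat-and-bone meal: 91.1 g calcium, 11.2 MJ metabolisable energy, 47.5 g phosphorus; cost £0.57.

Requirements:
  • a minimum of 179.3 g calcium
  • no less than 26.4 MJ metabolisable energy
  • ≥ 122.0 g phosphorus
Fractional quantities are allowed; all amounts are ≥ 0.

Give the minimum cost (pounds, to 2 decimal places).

£1.41

Let x1 = kg of DDGS, x2 = kg of rice bran, x3 = kg of meat-and-bone meal.
Minimise 0.21x1 + 0.17x2 + 0.57x3 with:
  0.8x1 + 0.8x2 + 91.1x3 ≥ 179.3   (calcium)
  12.9x1 + 11.5x2 + 11.2x3 ≥ 26.4   (metabolisable energy)
  8x1 + 16.6x2 + 47.5x3 ≥ 122   (phosphorus)
  x1, x2, x3 ≥ 0.
The optimal basis is {rice bran, meat-and-bone meal}; DDGS drops out. Binding constraints: calcium and phosphorus.
Solving gives x2 = 1.762, x3 = 1.953.
Total cost: 0.17·1.762 + 0.57·1.953 = 1.4128.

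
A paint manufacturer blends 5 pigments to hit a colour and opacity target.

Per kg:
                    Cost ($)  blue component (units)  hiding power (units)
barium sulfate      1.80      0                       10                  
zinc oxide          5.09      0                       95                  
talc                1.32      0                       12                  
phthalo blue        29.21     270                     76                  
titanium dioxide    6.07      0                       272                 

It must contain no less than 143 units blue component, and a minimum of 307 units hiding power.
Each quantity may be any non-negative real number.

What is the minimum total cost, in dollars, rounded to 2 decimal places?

$21.42

This is a linear program. Let x1 = kg of barium sulfate, x2 = kg of zinc oxide, x3 = kg of talc, x4 = kg of phthalo blue, x5 = kg of titanium dioxide.
Minimize 1.8x1 + 5.09x2 + 1.32x3 + 29.21x4 + 6.07x5 s.t.:
  270x4 ≥ 143   (blue component)
  10x1 + 95x2 + 12x3 + 76x4 + 272x5 ≥ 307   (hiding power)
  x1, x2, x3, x4, x5 ≥ 0.
At the optimum only phthalo blue, titanium dioxide are positive (barium sulfate, zinc oxide, talc = 0). The blue component and hiding power requirements are met with equality.
That vertex is x4 = 0.5296, x5 = 0.9807.
Objective = 29.21·0.5296 + 6.07·0.9807 = 21.4225.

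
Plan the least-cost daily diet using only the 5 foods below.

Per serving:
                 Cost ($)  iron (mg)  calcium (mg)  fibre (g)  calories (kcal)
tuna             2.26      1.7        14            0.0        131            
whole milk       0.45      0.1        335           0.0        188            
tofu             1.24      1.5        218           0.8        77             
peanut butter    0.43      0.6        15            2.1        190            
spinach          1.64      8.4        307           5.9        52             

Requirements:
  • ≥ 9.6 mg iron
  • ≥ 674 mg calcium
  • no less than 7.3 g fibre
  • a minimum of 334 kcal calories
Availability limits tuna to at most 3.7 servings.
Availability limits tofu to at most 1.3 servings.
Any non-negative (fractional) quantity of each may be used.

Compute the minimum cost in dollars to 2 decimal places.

Treat it as an LP. Let x1 = servings of tuna, x2 = servings of whole milk, x3 = servings of tofu, x4 = servings of peanut butter, x5 = servings of spinach.
Minimise 2.26x1 + 0.45x2 + 1.24x3 + 0.43x4 + 1.64x5 subject to:
  1.7x1 + 0.1x2 + 1.5x3 + 0.6x4 + 8.4x5 ≥ 9.6   (iron)
  14x1 + 335x2 + 218x3 + 15x4 + 307x5 ≥ 674   (calcium)
  0.8x3 + 2.1x4 + 5.9x5 ≥ 7.3   (fibre)
  131x1 + 188x2 + 77x3 + 190x4 + 52x5 ≥ 334   (calories)
  x1 ≤ 3.7
  x3 ≤ 1.3
  x1, x2, x3, x4, x5 ≥ 0.
The minimum-cost mix takes nothing from tuna, tofu — only whole milk, peanut butter, spinach. The iron, calcium, calories requirements are met with equality.
Solving gives x2 = 0.9853, x4 = 0.4828, x5 = 1.097.
Cost = 0.45·0.9853 + 0.43·0.4828 + 1.64·1.097 = 2.4501.

$2.45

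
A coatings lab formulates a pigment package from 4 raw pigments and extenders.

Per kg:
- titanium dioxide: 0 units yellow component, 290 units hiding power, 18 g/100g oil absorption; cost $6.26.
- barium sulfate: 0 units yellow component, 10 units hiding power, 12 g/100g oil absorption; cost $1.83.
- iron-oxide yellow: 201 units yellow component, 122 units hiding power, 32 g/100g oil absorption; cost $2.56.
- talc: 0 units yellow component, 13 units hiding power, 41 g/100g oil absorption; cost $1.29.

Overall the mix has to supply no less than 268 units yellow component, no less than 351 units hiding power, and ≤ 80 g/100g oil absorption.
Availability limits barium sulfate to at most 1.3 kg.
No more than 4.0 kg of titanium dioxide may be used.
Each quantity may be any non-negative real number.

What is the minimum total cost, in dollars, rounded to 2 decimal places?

$7.40

Let x1 = kg of titanium dioxide, x2 = kg of barium sulfate, x3 = kg of iron-oxide yellow, x4 = kg of talc.
min 6.26x1 + 1.83x2 + 2.56x3 + 1.29x4 with:
  201x3 ≥ 268   (yellow component)
  290x1 + 10x2 + 122x3 + 13x4 ≥ 351   (hiding power)
  18x1 + 12x2 + 32x3 + 41x4 ≤ 80   (oil absorption)
  x2 ≤ 1.3
  x1 ≤ 4
  x1, x2, x3, x4 ≥ 0.
At the optimum only titanium dioxide, iron-oxide yellow are positive (barium sulfate, talc = 0). There the hiding power and oil absorption constraints are tight.
Optimal quantities: titanium dioxide = 0.2078 kg, iron-oxide yellow = 2.383 kg.
Hence cost = 6.26·0.2078 + 2.56·2.383 = $7.4013.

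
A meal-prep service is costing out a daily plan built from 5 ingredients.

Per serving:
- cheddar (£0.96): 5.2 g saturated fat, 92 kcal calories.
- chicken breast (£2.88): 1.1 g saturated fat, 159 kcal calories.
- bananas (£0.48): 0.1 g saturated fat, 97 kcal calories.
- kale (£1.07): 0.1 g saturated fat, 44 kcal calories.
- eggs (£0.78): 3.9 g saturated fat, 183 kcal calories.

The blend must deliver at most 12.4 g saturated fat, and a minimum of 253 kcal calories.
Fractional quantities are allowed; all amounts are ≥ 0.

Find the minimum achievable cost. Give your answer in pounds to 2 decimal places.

Let x1 = servings of cheddar, x2 = servings of chicken breast, x3 = servings of bananas, x4 = servings of kale, x5 = servings of eggs.
min 0.96x1 + 2.88x2 + 0.48x3 + 1.07x4 + 0.78x5 s.t.:
  5.2x1 + 1.1x2 + 0.1x3 + 0.1x4 + 3.9x5 ≤ 12.4   (saturated fat)
  92x1 + 159x2 + 97x3 + 44x4 + 183x5 ≥ 253   (calories)
  x1, x2, x3, x4, x5 ≥ 0.
At the optimum only eggs is positive (cheddar, chicken breast, bananas, kale = 0). There the calories constraint is tight.
Optimal quantities: eggs = 1.383 servings.
Objective = 0.78·1.383 = 1.0787.

£1.08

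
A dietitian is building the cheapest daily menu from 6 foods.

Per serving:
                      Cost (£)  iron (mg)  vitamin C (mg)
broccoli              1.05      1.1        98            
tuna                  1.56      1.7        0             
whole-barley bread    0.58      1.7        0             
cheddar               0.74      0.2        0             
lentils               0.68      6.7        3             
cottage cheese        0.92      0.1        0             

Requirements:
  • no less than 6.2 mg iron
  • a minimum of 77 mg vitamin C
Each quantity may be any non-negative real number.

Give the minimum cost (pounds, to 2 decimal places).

£1.34

Let x1 = servings of broccoli, x2 = servings of tuna, x3 = servings of whole-barley bread, x4 = servings of cheddar, x5 = servings of lentils, x6 = servings of cottage cheese.
Minimize 1.05x1 + 1.56x2 + 0.58x3 + 0.74x4 + 0.68x5 + 0.92x6 with:
  1.1x1 + 1.7x2 + 1.7x3 + 0.2x4 + 6.7x5 + 0.1x6 ≥ 6.2   (iron)
  98x1 + 3x5 ≥ 77   (vitamin C)
  x1, x2, x3, x4, x5, x6 ≥ 0.
The cheapest feasible vertex uses only broccoli, lentils; tuna, whole-barley bread, cheddar, cottage cheese are not used. There the iron and vitamin C constraints are tight.
Solving gives x1 = 0.7612, x5 = 0.8004.
Total cost: 1.05·0.7612 + 0.68·0.8004 = 1.3435.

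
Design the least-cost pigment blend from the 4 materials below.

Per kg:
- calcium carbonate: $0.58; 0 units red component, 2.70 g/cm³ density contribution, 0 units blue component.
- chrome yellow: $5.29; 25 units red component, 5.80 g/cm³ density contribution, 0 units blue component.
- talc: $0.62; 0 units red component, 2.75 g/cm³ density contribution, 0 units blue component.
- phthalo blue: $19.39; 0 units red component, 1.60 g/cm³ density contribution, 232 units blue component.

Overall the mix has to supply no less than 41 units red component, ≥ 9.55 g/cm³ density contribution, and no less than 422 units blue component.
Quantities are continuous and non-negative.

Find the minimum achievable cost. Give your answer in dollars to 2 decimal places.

Let x1 = kg of calcium carbonate, x2 = kg of chrome yellow, x3 = kg of talc, x4 = kg of phthalo blue.
Minimize 0.58x1 + 5.29x2 + 0.62x3 + 19.39x4 s.t.:
  25x2 ≥ 41   (red component)
  2.7x1 + 5.8x2 + 2.75x3 + 1.6x4 ≥ 9.55   (density contribution)
  232x4 ≥ 422   (blue component)
  x1, x2, x3, x4 ≥ 0.
The minimum-cost mix takes nothing from calcium carbonate, talc — only chrome yellow, phthalo blue. There the red component and blue component constraints are tight.
That vertex is x2 = 1.64, x4 = 1.819.
Hence cost = 5.29·1.64 + 19.39·1.819 = $43.9460.

$43.95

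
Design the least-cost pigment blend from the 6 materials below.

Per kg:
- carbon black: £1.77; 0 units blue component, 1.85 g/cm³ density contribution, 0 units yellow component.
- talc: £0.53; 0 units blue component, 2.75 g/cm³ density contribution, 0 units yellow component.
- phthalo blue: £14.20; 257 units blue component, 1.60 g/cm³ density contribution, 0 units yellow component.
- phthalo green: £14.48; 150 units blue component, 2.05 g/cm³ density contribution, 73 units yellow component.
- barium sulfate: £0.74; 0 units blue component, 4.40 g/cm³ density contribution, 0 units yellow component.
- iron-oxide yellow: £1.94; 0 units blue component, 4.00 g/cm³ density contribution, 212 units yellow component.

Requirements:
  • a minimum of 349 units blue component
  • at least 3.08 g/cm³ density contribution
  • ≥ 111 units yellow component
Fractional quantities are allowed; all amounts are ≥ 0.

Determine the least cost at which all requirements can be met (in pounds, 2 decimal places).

£20.30

Treat it as an LP. Let x1 = kg of carbon black, x2 = kg of talc, x3 = kg of phthalo blue, x4 = kg of phthalo green, x5 = kg of barium sulfate, x6 = kg of iron-oxide yellow.
Minimise 1.77x1 + 0.53x2 + 14.2x3 + 14.48x4 + 0.74x5 + 1.94x6 subject to:
  257x3 + 150x4 ≥ 349   (blue component)
  1.85x1 + 2.75x2 + 1.6x3 + 2.05x4 + 4.4x5 + 4x6 ≥ 3.08   (density contribution)
  73x4 + 212x6 ≥ 111   (yellow component)
  x1, x2, x3, x4, x5, x6 ≥ 0.
At the optimum only phthalo blue, iron-oxide yellow are positive (carbon black, talc, phthalo green, barium sulfate = 0). There the blue component and yellow component constraints are tight.
That vertex is x3 = 1.358, x6 = 0.5236.
Hence cost = 14.2·1.358 + 1.94·0.5236 = £20.2994.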